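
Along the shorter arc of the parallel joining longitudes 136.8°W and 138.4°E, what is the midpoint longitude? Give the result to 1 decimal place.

179.2°W

Signed shortest Δλ from -136.8° to +138.4° is -84.8°.
Midpoint longitude = -136.8° + (-84.8°)/2 = -136.8° − 42.4° = -179.2°.
(The naïve average (-136.8 + +138.4)/2 = 0.8° is on the wrong side of the globe.)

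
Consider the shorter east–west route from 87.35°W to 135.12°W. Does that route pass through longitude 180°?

Signed shortest Δλ = ((-135.12 − -87.35 + 180) mod 360) − 180 = -47.77°.
Going west by 47.77° from -87.35° reaches -135.12° without touching 180°.

No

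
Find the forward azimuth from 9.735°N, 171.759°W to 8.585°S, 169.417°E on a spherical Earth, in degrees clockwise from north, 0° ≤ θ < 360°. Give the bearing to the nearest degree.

Δλ = 169.417 − -171.759 = 341.176°; wrapped into (−180°, 180°]: -18.824°.
θ = atan2( sin Δλ · cos φ₂ , cos φ₁ · sin φ₂ − sin φ₁ · cos φ₂ · cos Δλ )
  = atan2(-0.31905, -0.30538) = -133.746° → normalised to [0°, 360°): 226.254°.

226°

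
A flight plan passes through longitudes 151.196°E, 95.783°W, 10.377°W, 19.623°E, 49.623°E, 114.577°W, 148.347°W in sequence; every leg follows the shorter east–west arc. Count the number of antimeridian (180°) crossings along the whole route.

Leg 1: +151.196° → -95.783°, shortest Δλ = 113.021° (east) — crosses 180°.
Leg 2: -95.783° → -10.377°, shortest Δλ = 85.406° (east) — does not cross 180°.
Leg 3: -10.377° → +19.623°, shortest Δλ = 30.0° (east) — does not cross 180°.
Leg 4: +19.623° → +49.623°, shortest Δλ = 30.0° (east) — does not cross 180°.
Leg 5: +49.623° → -114.577°, shortest Δλ = -164.2° (west) — does not cross 180°.
Leg 6: -114.577° → -148.347°, shortest Δλ = -33.77° (west) — does not cross 180°.
Total crossings: 1.

1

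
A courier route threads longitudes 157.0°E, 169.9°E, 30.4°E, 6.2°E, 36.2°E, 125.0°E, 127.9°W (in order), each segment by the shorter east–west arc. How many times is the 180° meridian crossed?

1

Leg 1: +157.0° → +169.9°, shortest Δλ = 12.9° (east) — does not cross 180°.
Leg 2: +169.9° → +30.4°, shortest Δλ = -139.5° (west) — does not cross 180°.
Leg 3: +30.4° → +6.2°, shortest Δλ = -24.2° (west) — does not cross 180°.
Leg 4: +6.2° → +36.2°, shortest Δλ = 30.0° (east) — does not cross 180°.
Leg 5: +36.2° → +125.0°, shortest Δλ = 88.8° (east) — does not cross 180°.
Leg 6: +125.0° → -127.9°, shortest Δλ = 107.1° (east) — crosses 180°.
Total crossings: 1.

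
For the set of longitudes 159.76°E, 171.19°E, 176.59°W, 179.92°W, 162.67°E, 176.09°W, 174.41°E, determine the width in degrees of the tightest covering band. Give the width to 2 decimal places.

24.15°

Sort the longitudes: -179.92°, -176.59°, -176.09°, +159.76°, +162.67°, +171.19°, +174.41°.
Eastward gaps between consecutive values (wrapping around): 3.33°, 0.50°, 335.85°, 2.91°, 8.52°, 3.22°, 5.67°.
Largest gap = 335.85° ⇒ minimal covering band is its complement: 360° − 335.85° = 24.15°.
Band runs from +159.76° eastward to -176.09°, crossing the antimeridian.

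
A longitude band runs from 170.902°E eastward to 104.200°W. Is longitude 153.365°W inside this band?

Yes

Band width going east from +170.902° to -104.200°: ((-104.200 − 170.902) mod 360) = 84.898°.
Offset of -153.365° east of the west edge: ((-153.365 − 170.902) mod 360) = 35.733°.
35.733° ≤ 84.898° ⇒ inside.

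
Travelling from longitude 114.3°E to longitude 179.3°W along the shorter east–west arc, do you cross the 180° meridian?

Yes

Naïve |-179.3 − 114.3| = 293.6° > 180°, so the shorter arc goes the other way round — across 180°.
Signed shortest Δλ = ((-179.3 − 114.3 + 180) mod 360) − 180 = 66.4°.
Going east by 66.4° from +114.3° passes through 180° before reaching -179.3°.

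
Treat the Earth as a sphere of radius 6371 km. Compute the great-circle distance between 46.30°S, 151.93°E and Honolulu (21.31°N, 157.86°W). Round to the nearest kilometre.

Δλ = -157.86 − 151.93 = -309.79°; wrapped into (−180°, 180°]: 50.21°.
Δφ = 21.31 − -46.30 = 67.61°.
a = sin²(Δφ/2) + cos φ₁ · cos φ₂ · sin²(Δλ/2) = 0.425409.
c = 2·atan2(√a, √(1−a)) = 1.42106 rad → d = 6371·c ≈ 9053.55 km.

9054 km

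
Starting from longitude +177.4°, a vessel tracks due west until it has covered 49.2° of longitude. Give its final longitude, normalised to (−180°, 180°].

+128.2°

Start at +177.4°; shift −49.2° → +128.2°.
+128.2° already lies in (−180°, 180°].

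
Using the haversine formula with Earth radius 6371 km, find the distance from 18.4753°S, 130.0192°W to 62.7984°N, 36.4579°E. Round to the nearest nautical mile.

8087 nmi

Δλ = 36.4579 − -130.0192 = 166.4771°.
Δφ = 62.7984 − -18.4753 = 81.2737°.
a = sin²(Δφ/2) + cos φ₁ · cos φ₂ · sin²(Δλ/2) = 0.851696.
c = 2·atan2(√a, √(1−a)) = 2.35095 rad → d = 6371·c ≈ 14977.93 km ≈ 8087.43 nmi.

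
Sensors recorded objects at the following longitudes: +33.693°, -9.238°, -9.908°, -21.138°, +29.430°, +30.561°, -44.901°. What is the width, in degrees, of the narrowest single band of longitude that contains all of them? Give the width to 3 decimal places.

Sort the longitudes: -44.901°, -21.138°, -9.908°, -9.238°, +29.430°, +30.561°, +33.693°.
Eastward gaps between consecutive values (wrapping around): 23.763°, 11.230°, 0.670°, 38.668°, 1.131°, 3.132°, 281.406°.
Largest gap = 281.406° ⇒ minimal covering band is its complement: 360° − 281.406° = 78.594°.
Band runs from -44.901° eastward to +33.693°.

78.594°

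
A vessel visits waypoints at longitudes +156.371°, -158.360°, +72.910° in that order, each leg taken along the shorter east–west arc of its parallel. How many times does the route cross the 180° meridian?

2

Leg 1: +156.371° → -158.360°, shortest Δλ = 45.269° (east) — crosses 180°.
Leg 2: -158.360° → +72.910°, shortest Δλ = -128.73° (west) — crosses 180°.
Total crossings: 2.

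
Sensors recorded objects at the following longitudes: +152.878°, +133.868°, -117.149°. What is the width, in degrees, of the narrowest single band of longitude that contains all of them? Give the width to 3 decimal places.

Sort the longitudes: -117.149°, +133.868°, +152.878°.
Eastward gaps between consecutive values (wrapping around): 251.017°, 19.010°, 89.973°.
Largest gap = 251.017° ⇒ minimal covering band is its complement: 360° − 251.017° = 108.983°.
Band runs from +133.868° eastward to -117.149°, crossing the antimeridian.

108.983°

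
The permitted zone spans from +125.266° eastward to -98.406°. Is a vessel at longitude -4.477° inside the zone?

No

Band width going east from +125.266° to -98.406°: ((-98.406 − 125.266) mod 360) = 136.328°.
Offset of -4.477° east of the west edge: ((-4.477 − 125.266) mod 360) = 230.257°.
230.257° > 136.328° ⇒ outside.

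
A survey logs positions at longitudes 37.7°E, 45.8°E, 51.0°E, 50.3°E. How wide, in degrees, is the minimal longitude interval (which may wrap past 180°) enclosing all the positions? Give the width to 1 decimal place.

Sort the longitudes: +37.7°, +45.8°, +50.3°, +51.0°.
Eastward gaps between consecutive values (wrapping around): 8.1°, 4.5°, 0.7°, 346.7°.
Largest gap = 346.7° ⇒ minimal covering band is its complement: 360° − 346.7° = 13.3°.
Band runs from +37.7° eastward to +51.0°.

13.3°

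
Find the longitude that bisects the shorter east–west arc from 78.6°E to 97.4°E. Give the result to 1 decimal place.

Signed shortest Δλ from +78.6° to +97.4° is +18.8°.
Midpoint longitude = +78.6° + (+18.8°)/2 = +78.6° + 9.4° = +88.0°.

88.0°E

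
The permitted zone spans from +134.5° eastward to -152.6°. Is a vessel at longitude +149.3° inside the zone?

Band width going east from +134.5° to -152.6°: ((-152.6 − 134.5) mod 360) = 72.9°.
Offset of +149.3° east of the west edge: ((149.3 − 134.5) mod 360) = 14.8°.
14.8° ≤ 72.9° ⇒ inside.

Yes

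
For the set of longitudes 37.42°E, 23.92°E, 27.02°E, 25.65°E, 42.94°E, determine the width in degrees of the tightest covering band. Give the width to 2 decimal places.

Sort the longitudes: +23.92°, +25.65°, +27.02°, +37.42°, +42.94°.
Eastward gaps between consecutive values (wrapping around): 1.73°, 1.37°, 10.40°, 5.52°, 340.98°.
Largest gap = 340.98° ⇒ minimal covering band is its complement: 360° − 340.98° = 19.02°.
Band runs from +23.92° eastward to +42.94°.

19.02°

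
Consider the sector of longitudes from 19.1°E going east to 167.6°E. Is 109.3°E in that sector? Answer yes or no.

Yes

Band width going east from +19.1° to +167.6°: ((167.6 − 19.1) mod 360) = 148.5°.
Offset of +109.3° east of the west edge: ((109.3 − 19.1) mod 360) = 90.2°.
90.2° ≤ 148.5° ⇒ inside.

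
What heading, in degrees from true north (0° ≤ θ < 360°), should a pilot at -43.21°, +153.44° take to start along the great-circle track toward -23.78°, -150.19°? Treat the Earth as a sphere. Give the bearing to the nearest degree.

86°

Δλ = -150.19 − 153.44 = -303.63°; wrapped into (−180°, 180°]: 56.37°.
θ = atan2( sin Δλ · cos φ₂ , cos φ₁ · sin φ₂ − sin φ₁ · cos φ₂ · cos Δλ )
  = atan2(0.76194, 0.05311) = 86.013° → normalised to [0°, 360°): 86.013°.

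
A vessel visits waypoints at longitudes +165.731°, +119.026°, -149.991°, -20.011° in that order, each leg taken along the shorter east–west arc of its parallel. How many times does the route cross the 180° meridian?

Leg 1: +165.731° → +119.026°, shortest Δλ = -46.705° (west) — does not cross 180°.
Leg 2: +119.026° → -149.991°, shortest Δλ = 90.983° (east) — crosses 180°.
Leg 3: -149.991° → -20.011°, shortest Δλ = 129.98° (east) — does not cross 180°.
Total crossings: 1.

1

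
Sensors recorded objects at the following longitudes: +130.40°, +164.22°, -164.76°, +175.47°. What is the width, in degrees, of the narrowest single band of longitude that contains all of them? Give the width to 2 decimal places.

64.84°

Sort the longitudes: -164.76°, +130.40°, +164.22°, +175.47°.
Eastward gaps between consecutive values (wrapping around): 295.16°, 33.82°, 11.25°, 19.77°.
Largest gap = 295.16° ⇒ minimal covering band is its complement: 360° − 295.16° = 64.84°.
Band runs from +130.40° eastward to -164.76°, crossing the antimeridian.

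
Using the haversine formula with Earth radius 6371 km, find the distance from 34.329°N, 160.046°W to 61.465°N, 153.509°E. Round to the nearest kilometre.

4436 km

Δλ = 153.509 − -160.046 = 313.555°; wrapped into (−180°, 180°]: -46.445°.
Δφ = 61.465 − 34.329 = 27.136°.
a = sin²(Δφ/2) + cos φ₁ · cos φ₂ · sin²(Δλ/2) = 0.116370.
c = 2·atan2(√a, √(1−a)) = 0.69624 rad → d = 6371·c ≈ 4435.73 km.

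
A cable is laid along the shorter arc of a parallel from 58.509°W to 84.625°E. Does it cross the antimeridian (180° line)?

Signed shortest Δλ = ((84.625 − -58.509 + 180) mod 360) − 180 = 143.134°.
Going east by 143.134° from -58.509° reaches +84.625° without touching 180°.

No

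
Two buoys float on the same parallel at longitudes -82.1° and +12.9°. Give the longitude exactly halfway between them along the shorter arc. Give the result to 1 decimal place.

-34.6°

Signed shortest Δλ from -82.1° to +12.9° is +95.0°.
Midpoint longitude = -82.1° + (+95.0°)/2 = -82.1° + 47.5° = -34.6°.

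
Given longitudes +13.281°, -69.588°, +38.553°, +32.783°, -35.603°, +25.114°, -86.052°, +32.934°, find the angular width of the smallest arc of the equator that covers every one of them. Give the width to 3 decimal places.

Sort the longitudes: -86.052°, -69.588°, -35.603°, +13.281°, +25.114°, +32.783°, +32.934°, +38.553°.
Eastward gaps between consecutive values (wrapping around): 16.464°, 33.985°, 48.884°, 11.833°, 7.669°, 0.151°, 5.619°, 235.395°.
Largest gap = 235.395° ⇒ minimal covering band is its complement: 360° − 235.395° = 124.605°.
Band runs from -86.052° eastward to +38.553°.

124.605°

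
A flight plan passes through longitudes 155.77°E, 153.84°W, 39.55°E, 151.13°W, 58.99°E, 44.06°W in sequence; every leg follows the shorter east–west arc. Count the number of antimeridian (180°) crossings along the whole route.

4

Leg 1: +155.77° → -153.84°, shortest Δλ = 50.39° (east) — crosses 180°.
Leg 2: -153.84° → +39.55°, shortest Δλ = -166.61° (west) — crosses 180°.
Leg 3: +39.55° → -151.13°, shortest Δλ = 169.32° (east) — crosses 180°.
Leg 4: -151.13° → +58.99°, shortest Δλ = -149.88° (west) — crosses 180°.
Leg 5: +58.99° → -44.06°, shortest Δλ = -103.05° (west) — does not cross 180°.
Total crossings: 4.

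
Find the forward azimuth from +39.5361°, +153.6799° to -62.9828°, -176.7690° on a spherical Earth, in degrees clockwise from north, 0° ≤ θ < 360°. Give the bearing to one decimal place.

166.6°

Δλ = -176.7690 − 153.6799 = -330.4489°; wrapped into (−180°, 180°]: 29.5511°.
θ = atan2( sin Δλ · cos φ₂ , cos φ₁ · sin φ₂ − sin φ₁ · cos φ₂ · cos Δλ )
  = atan2(0.22404, -0.93861) = 166.575° → normalised to [0°, 360°): 166.575°.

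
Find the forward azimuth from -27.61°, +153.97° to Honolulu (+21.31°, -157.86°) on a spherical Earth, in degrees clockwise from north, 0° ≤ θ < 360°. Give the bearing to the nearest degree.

Δλ = -157.86 − 153.97 = -311.83°; wrapped into (−180°, 180°]: 48.17°.
θ = atan2( sin Δλ · cos φ₂ , cos φ₁ · sin φ₂ − sin φ₁ · cos φ₂ · cos Δλ )
  = atan2(0.69418, 0.60998) = 48.694° → normalised to [0°, 360°): 48.694°.

49°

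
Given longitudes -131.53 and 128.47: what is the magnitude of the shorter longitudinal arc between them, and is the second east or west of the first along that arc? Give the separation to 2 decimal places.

100.00° west

Raw difference: 128.47 − -131.53 = 260.0°.
Normalise into (−180°, 180°]: 260.0° − 360° = -100.0°.
Negative ⇒ the second point lies to the west; separation 100.00°.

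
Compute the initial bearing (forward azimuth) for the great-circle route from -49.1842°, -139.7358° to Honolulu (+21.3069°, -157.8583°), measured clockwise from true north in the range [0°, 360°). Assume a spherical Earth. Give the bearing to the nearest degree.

Δλ = -157.8583 − -139.7358 = -18.1225°.
θ = atan2( sin Δλ · cos φ₂ , cos φ₁ · sin φ₂ − sin φ₁ · cos φ₂ · cos Δλ )
  = atan2(-0.28979, 0.90761) = -17.708° → normalised to [0°, 360°): 342.292°.

342°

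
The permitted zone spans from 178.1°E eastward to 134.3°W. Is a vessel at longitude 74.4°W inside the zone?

Band width going east from +178.1° to -134.3°: ((-134.3 − 178.1) mod 360) = 47.6°.
Offset of -74.4° east of the west edge: ((-74.4 − 178.1) mod 360) = 107.5°.
107.5° > 47.6° ⇒ outside.

No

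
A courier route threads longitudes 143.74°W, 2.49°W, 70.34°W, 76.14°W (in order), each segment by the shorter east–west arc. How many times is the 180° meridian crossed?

Leg 1: -143.74° → -2.49°, shortest Δλ = 141.25° (east) — does not cross 180°.
Leg 2: -2.49° → -70.34°, shortest Δλ = -67.85° (west) — does not cross 180°.
Leg 3: -70.34° → -76.14°, shortest Δλ = -5.8° (west) — does not cross 180°.
Total crossings: 0.

0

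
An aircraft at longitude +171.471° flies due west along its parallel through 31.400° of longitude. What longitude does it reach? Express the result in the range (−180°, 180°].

Start at +171.471°; shift −31.400° → +140.071°.
+140.071° already lies in (−180°, 180°].

+140.071°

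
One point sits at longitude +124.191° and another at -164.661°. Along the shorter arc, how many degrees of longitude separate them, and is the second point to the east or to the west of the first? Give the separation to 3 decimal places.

Raw difference: -164.661 − 124.191 = -288.852°.
Normalise into (−180°, 180°]: -288.852° + 360° = 71.148°.
Positive ⇒ the second point lies to the east; separation 71.148°.

71.148° east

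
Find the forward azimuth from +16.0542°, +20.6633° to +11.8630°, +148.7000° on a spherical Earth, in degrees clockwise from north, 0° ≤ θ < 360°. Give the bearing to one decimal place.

Δλ = 148.7000 − 20.6633 = 128.0367°.
θ = atan2( sin Δλ · cos φ₂ , cos φ₁ · sin φ₂ − sin φ₁ · cos φ₂ · cos Δλ )
  = atan2(0.77079, 0.36431) = 64.702° → normalised to [0°, 360°): 64.702°.

64.7°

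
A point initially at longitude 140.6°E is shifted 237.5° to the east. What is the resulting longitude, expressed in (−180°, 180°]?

Start at +140.6°; shift +237.5° → +378.1°.
+378.1° lies outside (−180°, 180°]; subtract 360° → +18.1°.

18.1°E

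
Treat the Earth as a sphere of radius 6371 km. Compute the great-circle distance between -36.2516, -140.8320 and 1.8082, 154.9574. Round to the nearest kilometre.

7851 km

Δλ = 154.9574 − -140.8320 = 295.7894°; wrapped into (−180°, 180°]: -64.2106°.
Δφ = 1.8082 − -36.2516 = 38.0598°.
a = sin²(Δφ/2) + cos φ₁ · cos φ₂ · sin²(Δλ/2) = 0.333993.
c = 2·atan2(√a, √(1−a)) = 1.23236 rad → d = 6371·c ≈ 7851.35 km.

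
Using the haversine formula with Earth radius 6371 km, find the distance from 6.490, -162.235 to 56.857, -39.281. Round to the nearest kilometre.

11296 km

Δλ = -39.281 − -162.235 = 122.954°.
Δφ = 56.857 − 6.490 = 50.367°.
a = sin²(Δφ/2) + cos φ₁ · cos φ₂ · sin²(Δλ/2) = 0.600428.
c = 2·atan2(√a, √(1−a)) = 1.77303 rad → d = 6371·c ≈ 11295.96 km.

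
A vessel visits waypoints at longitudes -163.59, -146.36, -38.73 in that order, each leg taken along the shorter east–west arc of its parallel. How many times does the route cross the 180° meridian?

0

Leg 1: -163.59° → -146.36°, shortest Δλ = 17.23° (east) — does not cross 180°.
Leg 2: -146.36° → -38.73°, shortest Δλ = 107.63° (east) — does not cross 180°.
Total crossings: 0.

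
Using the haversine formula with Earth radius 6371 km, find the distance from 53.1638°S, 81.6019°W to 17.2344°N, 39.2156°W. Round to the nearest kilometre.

Δλ = -39.2156 − -81.6019 = 42.3863°.
Δφ = 17.2344 − -53.1638 = 70.3982°.
a = sin²(Δφ/2) + cos φ₁ · cos φ₂ · sin²(Δλ/2) = 0.407095.
c = 2·atan2(√a, √(1−a)) = 1.38390 rad → d = 6371·c ≈ 8816.83 km.

8817 km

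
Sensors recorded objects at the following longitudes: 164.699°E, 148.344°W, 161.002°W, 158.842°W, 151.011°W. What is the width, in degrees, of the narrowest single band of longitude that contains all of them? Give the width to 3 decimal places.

Sort the longitudes: -161.002°, -158.842°, -151.011°, -148.344°, +164.699°.
Eastward gaps between consecutive values (wrapping around): 2.160°, 7.831°, 2.667°, 313.043°, 34.299°.
Largest gap = 313.043° ⇒ minimal covering band is its complement: 360° − 313.043° = 46.957°.
Band runs from +164.699° eastward to -148.344°, crossing the antimeridian.

46.957°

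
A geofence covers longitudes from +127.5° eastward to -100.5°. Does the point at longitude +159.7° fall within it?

Yes

Band width going east from +127.5° to -100.5°: ((-100.5 − 127.5) mod 360) = 132.0°.
Offset of +159.7° east of the west edge: ((159.7 − 127.5) mod 360) = 32.2°.
32.2° ≤ 132.0° ⇒ inside.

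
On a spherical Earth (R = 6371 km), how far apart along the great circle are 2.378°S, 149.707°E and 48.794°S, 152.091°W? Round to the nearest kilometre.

7538 km

Δλ = -152.091 − 149.707 = -301.798°; wrapped into (−180°, 180°]: 58.202°.
Δφ = -48.794 − -2.378 = -46.416°.
a = sin²(Δφ/2) + cos φ₁ · cos φ₂ · sin²(Δλ/2) = 0.310980.
c = 2·atan2(√a, √(1−a)) = 1.18312 rad → d = 6371·c ≈ 7537.65 km.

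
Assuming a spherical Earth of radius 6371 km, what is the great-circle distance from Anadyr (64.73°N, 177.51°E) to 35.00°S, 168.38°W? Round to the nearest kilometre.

Δλ = -168.38 − 177.51 = -345.89°; wrapped into (−180°, 180°]: 14.11°.
Δφ = -35.00 − 64.73 = -99.73°.
a = sin²(Δφ/2) + cos φ₁ · cos φ₂ · sin²(Δλ/2) = 0.589778.
c = 2·atan2(√a, √(1−a)) = 1.75133 rad → d = 6371·c ≈ 11157.73 km.

11158 km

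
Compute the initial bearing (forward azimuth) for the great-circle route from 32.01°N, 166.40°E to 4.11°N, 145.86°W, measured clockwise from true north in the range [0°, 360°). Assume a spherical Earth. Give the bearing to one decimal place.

Δλ = -145.86 − 166.40 = -312.26°; wrapped into (−180°, 180°]: 47.74°.
θ = atan2( sin Δλ · cos φ₂ , cos φ₁ · sin φ₂ − sin φ₁ · cos φ₂ · cos Δλ )
  = atan2(0.73820, -0.29478) = 111.768° → normalised to [0°, 360°): 111.768°.

111.8°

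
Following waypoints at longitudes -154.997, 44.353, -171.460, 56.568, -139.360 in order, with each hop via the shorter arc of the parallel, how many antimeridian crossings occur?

Leg 1: -154.997° → +44.353°, shortest Δλ = -160.65° (west) — crosses 180°.
Leg 2: +44.353° → -171.460°, shortest Δλ = 144.187° (east) — crosses 180°.
Leg 3: -171.460° → +56.568°, shortest Δλ = -131.972° (west) — crosses 180°.
Leg 4: +56.568° → -139.360°, shortest Δλ = 164.072° (east) — crosses 180°.
Total crossings: 4.

4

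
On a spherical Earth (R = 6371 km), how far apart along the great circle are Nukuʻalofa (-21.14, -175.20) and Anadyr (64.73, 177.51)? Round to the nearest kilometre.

9569 km

Δλ = 177.51 − -175.20 = 352.71°; wrapped into (−180°, 180°]: -7.29°.
Δφ = 64.73 − -21.14 = 85.87°.
a = sin²(Δφ/2) + cos φ₁ · cos φ₂ · sin²(Δλ/2) = 0.465599.
c = 2·atan2(√a, √(1−a)) = 1.50194 rad → d = 6371·c ≈ 9568.86 km.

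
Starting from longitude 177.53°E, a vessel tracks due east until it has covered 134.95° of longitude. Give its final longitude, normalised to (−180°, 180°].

Start at +177.53°; shift +134.95° → +312.48°.
+312.48° lies outside (−180°, 180°]; subtract 360° → -47.52°.

47.52°W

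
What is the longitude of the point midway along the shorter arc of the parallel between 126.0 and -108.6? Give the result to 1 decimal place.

Signed shortest Δλ from +126.0° to -108.6° is +125.4°.
Midpoint longitude = +126.0° + (+125.4°)/2 = +126.0° + 62.7° = +188.7°.
Normalise into (−180°, 180°]: -171.3°.
(The naïve average (+126.0 + -108.6)/2 = 8.7° is on the wrong side of the globe.)

-171.3°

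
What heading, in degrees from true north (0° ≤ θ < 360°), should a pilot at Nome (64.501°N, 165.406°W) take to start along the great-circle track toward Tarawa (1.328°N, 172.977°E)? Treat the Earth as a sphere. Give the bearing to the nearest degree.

204°

Δλ = 172.977 − -165.406 = 338.383°; wrapped into (−180°, 180°]: -21.617°.
θ = atan2( sin Δλ · cos φ₂ , cos φ₁ · sin φ₂ − sin φ₁ · cos φ₂ · cos Δλ )
  = atan2(-0.36830, -0.82891) = -156.043° → normalised to [0°, 360°): 203.957°.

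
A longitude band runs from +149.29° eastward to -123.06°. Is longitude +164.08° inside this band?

Yes

Band width going east from +149.29° to -123.06°: ((-123.06 − 149.29) mod 360) = 87.65°.
Offset of +164.08° east of the west edge: ((164.08 − 149.29) mod 360) = 14.79°.
14.79° ≤ 87.65° ⇒ inside.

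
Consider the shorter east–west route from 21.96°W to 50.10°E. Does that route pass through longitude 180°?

Signed shortest Δλ = ((50.10 − -21.96 + 180) mod 360) − 180 = 72.06°.
Going east by 72.06° from -21.96° reaches +50.10° without touching 180°.

No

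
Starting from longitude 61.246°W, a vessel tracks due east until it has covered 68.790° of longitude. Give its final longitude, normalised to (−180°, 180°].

7.544°E

Start at -61.246°; shift +68.790° → +7.544°.
+7.544° already lies in (−180°, 180°].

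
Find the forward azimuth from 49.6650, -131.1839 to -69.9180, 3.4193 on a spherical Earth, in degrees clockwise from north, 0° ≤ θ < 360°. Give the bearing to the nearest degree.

150°

Δλ = 3.4193 − -131.1839 = 134.6032°.
θ = atan2( sin Δλ · cos φ₂ , cos φ₁ · sin φ₂ − sin φ₁ · cos φ₂ · cos Δλ )
  = atan2(0.24447, -0.42411) = 150.040° → normalised to [0°, 360°): 150.040°.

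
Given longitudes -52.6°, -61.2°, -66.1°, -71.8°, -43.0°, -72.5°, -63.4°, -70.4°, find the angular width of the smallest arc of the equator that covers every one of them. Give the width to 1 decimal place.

29.5°

Sort the longitudes: -72.5°, -71.8°, -70.4°, -66.1°, -63.4°, -61.2°, -52.6°, -43.0°.
Eastward gaps between consecutive values (wrapping around): 0.7°, 1.4°, 4.3°, 2.7°, 2.2°, 8.6°, 9.6°, 330.5°.
Largest gap = 330.5° ⇒ minimal covering band is its complement: 360° − 330.5° = 29.5°.
Band runs from -72.5° eastward to -43.0°.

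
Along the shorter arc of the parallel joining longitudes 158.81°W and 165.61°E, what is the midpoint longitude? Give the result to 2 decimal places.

176.60°W

Signed shortest Δλ from -158.81° to +165.61° is -35.58°.
Midpoint longitude = -158.81° + (-35.58°)/2 = -158.81° − 17.79° = -176.60°.
(The naïve average (-158.81 + +165.61)/2 = 3.4° is on the wrong side of the globe.)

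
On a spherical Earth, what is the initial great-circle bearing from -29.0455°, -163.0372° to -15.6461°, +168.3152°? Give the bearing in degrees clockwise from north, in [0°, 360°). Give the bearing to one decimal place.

Δλ = 168.3152 − -163.0372 = 331.3524°; wrapped into (−180°, 180°]: -28.6476°.
θ = atan2( sin Δλ · cos φ₂ , cos φ₁ · sin φ₂ − sin φ₁ · cos φ₂ · cos Δλ )
  = atan2(-0.46166, 0.17451) = -69.293° → normalised to [0°, 360°): 290.707°.

290.7°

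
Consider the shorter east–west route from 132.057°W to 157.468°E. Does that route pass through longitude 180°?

Yes

Naïve |157.468 − -132.057| = 289.525° > 180°, so the shorter arc goes the other way round — across 180°.
Signed shortest Δλ = ((157.468 − -132.057 + 180) mod 360) − 180 = -70.475°.
Going west by 70.475° from -132.057° passes through 180° before reaching +157.468°.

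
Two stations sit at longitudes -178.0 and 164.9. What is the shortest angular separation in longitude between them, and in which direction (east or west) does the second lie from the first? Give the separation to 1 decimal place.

Raw difference: 164.9 − -178.0 = 342.9°.
Normalise into (−180°, 180°]: 342.9° − 360° = -17.1°.
Negative ⇒ the second point lies to the west; separation 17.1°.

17.1° west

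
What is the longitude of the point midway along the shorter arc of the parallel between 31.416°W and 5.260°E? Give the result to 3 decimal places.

Signed shortest Δλ from -31.416° to +5.260° is +36.676°.
Midpoint longitude = -31.416° + (+36.676°)/2 = -31.416° + 18.338° = -13.078°.

13.078°W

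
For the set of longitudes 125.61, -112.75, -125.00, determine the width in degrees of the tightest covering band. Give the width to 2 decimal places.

Sort the longitudes: -125.00°, -112.75°, +125.61°.
Eastward gaps between consecutive values (wrapping around): 12.25°, 238.36°, 109.39°.
Largest gap = 238.36° ⇒ minimal covering band is its complement: 360° − 238.36° = 121.64°.
Band runs from +125.61° eastward to -112.75°, crossing the antimeridian.

121.64°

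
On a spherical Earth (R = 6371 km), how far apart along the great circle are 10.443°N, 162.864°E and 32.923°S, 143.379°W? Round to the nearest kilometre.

7458 km

Δλ = -143.379 − 162.864 = -306.243°; wrapped into (−180°, 180°]: 53.757°.
Δφ = -32.923 − 10.443 = -43.366°.
a = sin²(Δφ/2) + cos φ₁ · cos φ₂ · sin²(Δλ/2) = 0.305236.
c = 2·atan2(√a, √(1−a)) = 1.17068 rad → d = 6371·c ≈ 7458.38 km.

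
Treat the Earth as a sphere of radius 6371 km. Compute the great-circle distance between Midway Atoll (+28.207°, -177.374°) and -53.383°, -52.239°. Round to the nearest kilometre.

14788 km

Δλ = -52.239 − -177.374 = 125.135°.
Δφ = -53.383 − 28.207 = -81.590°.
a = sin²(Δφ/2) + cos φ₁ · cos φ₂ · sin²(Δλ/2) = 0.840939.
c = 2·atan2(√a, √(1−a)) = 2.32112 rad → d = 6371·c ≈ 14787.87 km.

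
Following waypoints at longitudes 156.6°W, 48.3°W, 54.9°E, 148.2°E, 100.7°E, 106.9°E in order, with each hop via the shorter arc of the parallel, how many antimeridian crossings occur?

Leg 1: -156.6° → -48.3°, shortest Δλ = 108.3° (east) — does not cross 180°.
Leg 2: -48.3° → +54.9°, shortest Δλ = 103.2° (east) — does not cross 180°.
Leg 3: +54.9° → +148.2°, shortest Δλ = 93.3° (east) — does not cross 180°.
Leg 4: +148.2° → +100.7°, shortest Δλ = -47.5° (west) — does not cross 180°.
Leg 5: +100.7° → +106.9°, shortest Δλ = 6.2° (east) — does not cross 180°.
Total crossings: 0.

0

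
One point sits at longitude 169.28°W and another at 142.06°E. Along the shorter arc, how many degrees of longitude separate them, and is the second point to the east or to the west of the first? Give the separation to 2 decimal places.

Raw difference: 142.06 − -169.28 = 311.34°.
Normalise into (−180°, 180°]: 311.34° − 360° = -48.66°.
Negative ⇒ the second point lies to the west; separation 48.66°.

48.66° west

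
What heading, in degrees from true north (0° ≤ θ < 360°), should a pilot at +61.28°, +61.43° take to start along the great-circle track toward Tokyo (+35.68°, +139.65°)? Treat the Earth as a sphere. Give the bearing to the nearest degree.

Δλ = 139.65 − 61.43 = 78.22°.
θ = atan2( sin Δλ · cos φ₂ , cos φ₁ · sin φ₂ − sin φ₁ · cos φ₂ · cos Δλ )
  = atan2(0.79518, 0.13484) = 80.376° → normalised to [0°, 360°): 80.376°.

80°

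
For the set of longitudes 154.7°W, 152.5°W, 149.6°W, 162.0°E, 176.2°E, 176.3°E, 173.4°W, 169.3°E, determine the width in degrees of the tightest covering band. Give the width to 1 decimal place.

Sort the longitudes: -173.4°, -154.7°, -152.5°, -149.6°, +162.0°, +169.3°, +176.2°, +176.3°.
Eastward gaps between consecutive values (wrapping around): 18.7°, 2.2°, 2.9°, 311.6°, 7.3°, 6.9°, 0.1°, 10.3°.
Largest gap = 311.6° ⇒ minimal covering band is its complement: 360° − 311.6° = 48.4°.
Band runs from +162.0° eastward to -149.6°, crossing the antimeridian.

48.4°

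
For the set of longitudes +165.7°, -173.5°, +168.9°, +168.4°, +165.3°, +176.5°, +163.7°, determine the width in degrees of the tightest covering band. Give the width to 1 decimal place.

Sort the longitudes: -173.5°, +163.7°, +165.3°, +165.7°, +168.4°, +168.9°, +176.5°.
Eastward gaps between consecutive values (wrapping around): 337.2°, 1.6°, 0.4°, 2.7°, 0.5°, 7.6°, 10.0°.
Largest gap = 337.2° ⇒ minimal covering band is its complement: 360° − 337.2° = 22.8°.
Band runs from +163.7° eastward to -173.5°, crossing the antimeridian.

22.8°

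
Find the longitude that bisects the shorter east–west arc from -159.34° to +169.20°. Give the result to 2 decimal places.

Signed shortest Δλ from -159.34° to +169.20° is -31.46°.
Midpoint longitude = -159.34° + (-31.46°)/2 = -159.34° − 15.73° = -175.07°.
(The naïve average (-159.34 + +169.20)/2 = 4.93° is on the wrong side of the globe.)

-175.07°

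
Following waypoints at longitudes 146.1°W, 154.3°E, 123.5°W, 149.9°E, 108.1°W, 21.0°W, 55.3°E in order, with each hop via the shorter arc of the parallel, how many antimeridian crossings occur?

Leg 1: -146.1° → +154.3°, shortest Δλ = -59.6° (west) — crosses 180°.
Leg 2: +154.3° → -123.5°, shortest Δλ = 82.2° (east) — crosses 180°.
Leg 3: -123.5° → +149.9°, shortest Δλ = -86.6° (west) — crosses 180°.
Leg 4: +149.9° → -108.1°, shortest Δλ = 102.0° (east) — crosses 180°.
Leg 5: -108.1° → -21.0°, shortest Δλ = 87.1° (east) — does not cross 180°.
Leg 6: -21.0° → +55.3°, shortest Δλ = 76.3° (east) — does not cross 180°.
Total crossings: 4.

4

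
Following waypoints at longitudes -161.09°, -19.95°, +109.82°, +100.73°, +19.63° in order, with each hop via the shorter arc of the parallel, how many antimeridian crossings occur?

0

Leg 1: -161.09° → -19.95°, shortest Δλ = 141.14° (east) — does not cross 180°.
Leg 2: -19.95° → +109.82°, shortest Δλ = 129.77° (east) — does not cross 180°.
Leg 3: +109.82° → +100.73°, shortest Δλ = -9.09° (west) — does not cross 180°.
Leg 4: +100.73° → +19.63°, shortest Δλ = -81.1° (west) — does not cross 180°.
Total crossings: 0.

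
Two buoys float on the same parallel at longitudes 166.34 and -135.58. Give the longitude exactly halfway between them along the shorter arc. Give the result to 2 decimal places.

-164.62°

Signed shortest Δλ from +166.34° to -135.58° is +58.08°.
Midpoint longitude = +166.34° + (+58.08°)/2 = +166.34° + 29.04° = +195.38°.
Normalise into (−180°, 180°]: -164.62°.
(The naïve average (+166.34 + -135.58)/2 = 15.38° is on the wrong side of the globe.)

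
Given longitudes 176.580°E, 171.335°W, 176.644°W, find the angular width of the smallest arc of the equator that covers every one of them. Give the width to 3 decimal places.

12.085°

Sort the longitudes: -176.644°, -171.335°, +176.580°.
Eastward gaps between consecutive values (wrapping around): 5.309°, 347.915°, 6.776°.
Largest gap = 347.915° ⇒ minimal covering band is its complement: 360° − 347.915° = 12.085°.
Band runs from +176.580° eastward to -171.335°, crossing the antimeridian.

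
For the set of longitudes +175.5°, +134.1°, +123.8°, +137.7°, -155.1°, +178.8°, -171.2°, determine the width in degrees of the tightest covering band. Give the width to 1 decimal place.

Sort the longitudes: -171.2°, -155.1°, +123.8°, +134.1°, +137.7°, +175.5°, +178.8°.
Eastward gaps between consecutive values (wrapping around): 16.1°, 278.9°, 10.3°, 3.6°, 37.8°, 3.3°, 10.0°.
Largest gap = 278.9° ⇒ minimal covering band is its complement: 360° − 278.9° = 81.1°.
Band runs from +123.8° eastward to -155.1°, crossing the antimeridian.

81.1°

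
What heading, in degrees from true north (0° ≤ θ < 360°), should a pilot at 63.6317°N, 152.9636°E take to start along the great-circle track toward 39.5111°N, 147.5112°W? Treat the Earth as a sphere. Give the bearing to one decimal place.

95.8°

Δλ = -147.5112 − 152.9636 = -300.4748°; wrapped into (−180°, 180°]: 59.5252°.
θ = atan2( sin Δλ · cos φ₂ , cos φ₁ · sin φ₂ − sin φ₁ · cos φ₂ · cos Δλ )
  = atan2(0.66492, -0.06799) = 95.838° → normalised to [0°, 360°): 95.838°.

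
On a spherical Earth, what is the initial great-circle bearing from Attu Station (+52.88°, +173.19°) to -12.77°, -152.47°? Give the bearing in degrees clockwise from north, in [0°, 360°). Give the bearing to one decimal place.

144.6°

Δλ = -152.47 − 173.19 = -325.66°; wrapped into (−180°, 180°]: 34.34°.
θ = atan2( sin Δλ · cos φ₂ , cos φ₁ · sin φ₂ − sin φ₁ · cos φ₂ · cos Δλ )
  = atan2(0.55015, -0.77550) = 144.648° → normalised to [0°, 360°): 144.648°.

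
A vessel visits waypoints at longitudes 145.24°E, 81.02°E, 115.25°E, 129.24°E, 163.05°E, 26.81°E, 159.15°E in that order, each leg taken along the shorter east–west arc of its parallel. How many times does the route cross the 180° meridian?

Leg 1: +145.24° → +81.02°, shortest Δλ = -64.22° (west) — does not cross 180°.
Leg 2: +81.02° → +115.25°, shortest Δλ = 34.23° (east) — does not cross 180°.
Leg 3: +115.25° → +129.24°, shortest Δλ = 13.99° (east) — does not cross 180°.
Leg 4: +129.24° → +163.05°, shortest Δλ = 33.81° (east) — does not cross 180°.
Leg 5: +163.05° → +26.81°, shortest Δλ = -136.24° (west) — does not cross 180°.
Leg 6: +26.81° → +159.15°, shortest Δλ = 132.34° (east) — does not cross 180°.
Total crossings: 0.

0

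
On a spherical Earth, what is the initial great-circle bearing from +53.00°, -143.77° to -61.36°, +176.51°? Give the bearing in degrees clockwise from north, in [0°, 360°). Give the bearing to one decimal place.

Δλ = 176.51 − -143.77 = 320.28°; wrapped into (−180°, 180°]: -39.72°.
θ = atan2( sin Δλ · cos φ₂ , cos φ₁ · sin φ₂ − sin φ₁ · cos φ₂ · cos Δλ )
  = atan2(-0.30629, -0.82261) = -159.578° → normalised to [0°, 360°): 200.422°.

200.4°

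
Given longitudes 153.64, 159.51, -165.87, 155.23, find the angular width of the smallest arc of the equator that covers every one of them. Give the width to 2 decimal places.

Sort the longitudes: -165.87°, +153.64°, +155.23°, +159.51°.
Eastward gaps between consecutive values (wrapping around): 319.51°, 1.59°, 4.28°, 34.62°.
Largest gap = 319.51° ⇒ minimal covering band is its complement: 360° − 319.51° = 40.49°.
Band runs from +153.64° eastward to -165.87°, crossing the antimeridian.

40.49°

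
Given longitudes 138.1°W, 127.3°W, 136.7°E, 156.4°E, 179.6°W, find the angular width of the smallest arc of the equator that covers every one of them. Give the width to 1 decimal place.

Sort the longitudes: -179.6°, -138.1°, -127.3°, +136.7°, +156.4°.
Eastward gaps between consecutive values (wrapping around): 41.5°, 10.8°, 264.0°, 19.7°, 24.0°.
Largest gap = 264.0° ⇒ minimal covering band is its complement: 360° − 264.0° = 96.0°.
Band runs from +136.7° eastward to -127.3°, crossing the antimeridian.

96.0°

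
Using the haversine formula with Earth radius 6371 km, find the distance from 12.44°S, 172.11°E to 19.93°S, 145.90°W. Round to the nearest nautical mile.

Δλ = -145.90 − 172.11 = -318.01°; wrapped into (−180°, 180°]: 41.99°.
Δφ = -19.93 − -12.44 = -7.49°.
a = sin²(Δφ/2) + cos φ₁ · cos φ₂ · sin²(Δλ/2) = 0.122114.
c = 2·atan2(√a, √(1−a)) = 0.71396 rad → d = 6371·c ≈ 4548.66 km ≈ 2456.08 nmi.

2456 nmi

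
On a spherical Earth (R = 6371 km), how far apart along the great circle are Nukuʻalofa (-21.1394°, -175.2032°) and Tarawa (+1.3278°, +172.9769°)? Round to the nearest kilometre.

2810 km

Δλ = 172.9769 − -175.2032 = 348.1801°; wrapped into (−180°, 180°]: -11.8199°.
Δφ = 1.3278 − -21.1394 = 22.4672°.
a = sin²(Δφ/2) + cos φ₁ · cos φ₂ · sin²(Δλ/2) = 0.047837.
c = 2·atan2(√a, √(1−a)) = 0.44100 rad → d = 6371·c ≈ 2809.59 km.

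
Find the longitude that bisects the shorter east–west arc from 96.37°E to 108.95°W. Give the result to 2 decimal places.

173.71°E

Signed shortest Δλ from +96.37° to -108.95° is +154.68°.
Midpoint longitude = +96.37° + (+154.68°)/2 = +96.37° + 77.34° = +173.71°.
(The naïve average (+96.37 + -108.95)/2 = -6.29° is on the wrong side of the globe.)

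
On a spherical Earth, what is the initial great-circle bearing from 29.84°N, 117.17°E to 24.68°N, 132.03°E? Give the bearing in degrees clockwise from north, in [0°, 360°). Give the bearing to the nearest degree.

Δλ = 132.03 − 117.17 = 14.86°.
θ = atan2( sin Δλ · cos φ₂ , cos φ₁ · sin φ₂ − sin φ₁ · cos φ₂ · cos Δλ )
  = atan2(0.23303, -0.07482) = 107.800° → normalised to [0°, 360°): 107.800°.

108°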